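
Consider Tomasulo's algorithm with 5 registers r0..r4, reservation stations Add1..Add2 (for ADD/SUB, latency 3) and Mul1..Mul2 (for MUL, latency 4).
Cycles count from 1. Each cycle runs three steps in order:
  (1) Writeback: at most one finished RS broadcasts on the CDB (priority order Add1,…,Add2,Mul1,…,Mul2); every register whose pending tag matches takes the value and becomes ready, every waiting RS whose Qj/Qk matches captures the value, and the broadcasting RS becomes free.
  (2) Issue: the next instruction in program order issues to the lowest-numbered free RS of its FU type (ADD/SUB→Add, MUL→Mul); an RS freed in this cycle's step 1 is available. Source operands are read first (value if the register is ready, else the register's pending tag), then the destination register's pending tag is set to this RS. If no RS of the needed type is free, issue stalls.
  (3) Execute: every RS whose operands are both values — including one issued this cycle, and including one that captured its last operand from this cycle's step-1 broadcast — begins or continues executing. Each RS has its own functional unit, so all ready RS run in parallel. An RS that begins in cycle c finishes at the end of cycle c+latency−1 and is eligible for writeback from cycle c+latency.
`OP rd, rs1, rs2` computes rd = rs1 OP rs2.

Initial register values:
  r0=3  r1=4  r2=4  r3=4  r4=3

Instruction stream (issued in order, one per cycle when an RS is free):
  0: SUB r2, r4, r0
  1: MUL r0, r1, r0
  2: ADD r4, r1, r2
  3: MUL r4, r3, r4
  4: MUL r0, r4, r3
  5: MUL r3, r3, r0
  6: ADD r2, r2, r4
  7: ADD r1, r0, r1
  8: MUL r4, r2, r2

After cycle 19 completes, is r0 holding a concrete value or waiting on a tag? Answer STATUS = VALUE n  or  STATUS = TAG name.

STATUS = VALUE 64

  c1: issue SUB r2<-Add1  regs: r0:3,r1:4,r2:Add1,r3:4,r4:3
  c2: issue MUL r0<-Mul1  regs: r0:Mul1,r1:4,r2:Add1,r3:4,r4:3
  c3: issue ADD r4<-Add2  regs: r0:Mul1,r1:4,r2:Add1,r3:4,r4:Add2
  c4: CDB Add1=0; issue MUL r4<-Mul2  regs: r0:Mul1,r1:4,r2:0,r3:4,r4:Mul2
  c5: stall  regs: r0:Mul1,r1:4,r2:0,r3:4,r4:Mul2
  c6: CDB Mul1=12; issue MUL r0<-Mul1  regs: r0:Mul1,r1:4,r2:0,r3:4,r4:Mul2
  c7: CDB Add2=4; stall  regs: r0:Mul1,r1:4,r2:0,r3:4,r4:Mul2
  c8: stall  regs: r0:Mul1,r1:4,r2:0,r3:4,r4:Mul2
  c9: stall  regs: r0:Mul1,r1:4,r2:0,r3:4,r4:Mul2
  c10: stall  regs: r0:Mul1,r1:4,r2:0,r3:4,r4:Mul2
  c11: CDB Mul2=16; issue MUL r3<-Mul2  regs: r0:Mul1,r1:4,r2:0,r3:Mul2,r4:16
  c12: issue ADD r2<-Add1  regs: r0:Mul1,r1:4,r2:Add1,r3:Mul2,r4:16
  c13: issue ADD r1<-Add2  regs: r0:Mul1,r1:Add2,r2:Add1,r3:Mul2,r4:16
  c14: stall  regs: r0:Mul1,r1:Add2,r2:Add1,r3:Mul2,r4:16
  c15: CDB Add1=16; stall  regs: r0:Mul1,r1:Add2,r2:16,r3:Mul2,r4:16
  c16: CDB Mul1=64; issue MUL r4<-Mul1  regs: r0:64,r1:Add2,r2:16,r3:Mul2,r4:Mul1
  c17: -  regs: r0:64,r1:Add2,r2:16,r3:Mul2,r4:Mul1
  c18: -  regs: r0:64,r1:Add2,r2:16,r3:Mul2,r4:Mul1
  c19: CDB Add2=68  regs: r0:64,r1:68,r2:16,r3:Mul2,r4:Mul1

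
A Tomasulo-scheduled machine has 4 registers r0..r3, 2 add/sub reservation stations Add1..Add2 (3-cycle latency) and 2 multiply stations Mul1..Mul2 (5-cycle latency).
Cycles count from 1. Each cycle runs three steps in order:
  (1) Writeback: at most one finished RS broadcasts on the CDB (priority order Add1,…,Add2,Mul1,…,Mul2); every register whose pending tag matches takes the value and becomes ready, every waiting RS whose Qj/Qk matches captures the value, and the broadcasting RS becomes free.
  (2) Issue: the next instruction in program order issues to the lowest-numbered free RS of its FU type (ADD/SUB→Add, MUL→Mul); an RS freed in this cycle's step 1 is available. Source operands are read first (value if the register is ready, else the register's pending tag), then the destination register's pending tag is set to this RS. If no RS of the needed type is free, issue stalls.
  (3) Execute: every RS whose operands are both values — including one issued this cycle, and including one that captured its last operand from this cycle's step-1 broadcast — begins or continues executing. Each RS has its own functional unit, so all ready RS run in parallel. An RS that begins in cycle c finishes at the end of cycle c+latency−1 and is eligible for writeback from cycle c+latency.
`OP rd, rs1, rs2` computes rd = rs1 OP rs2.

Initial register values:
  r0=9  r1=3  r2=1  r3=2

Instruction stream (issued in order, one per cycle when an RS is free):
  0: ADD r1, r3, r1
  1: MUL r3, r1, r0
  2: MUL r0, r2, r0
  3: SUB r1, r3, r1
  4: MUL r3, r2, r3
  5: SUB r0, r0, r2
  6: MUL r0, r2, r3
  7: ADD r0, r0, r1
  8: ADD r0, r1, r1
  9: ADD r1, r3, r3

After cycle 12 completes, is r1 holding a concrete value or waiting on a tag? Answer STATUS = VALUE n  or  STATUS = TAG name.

  c1: issue ADD r1<-Add1  regs: r0:9,r1:Add1,r2:1,r3:2
  c2: issue MUL r3<-Mul1  regs: r0:9,r1:Add1,r2:1,r3:Mul1
  c3: issue MUL r0<-Mul2  regs: r0:Mul2,r1:Add1,r2:1,r3:Mul1
  c4: CDB Add1=5; issue SUB r1<-Add1  regs: r0:Mul2,r1:Add1,r2:1,r3:Mul1
  c5: stall  regs: r0:Mul2,r1:Add1,r2:1,r3:Mul1
  c6: stall  regs: r0:Mul2,r1:Add1,r2:1,r3:Mul1
  c7: stall  regs: r0:Mul2,r1:Add1,r2:1,r3:Mul1
  c8: CDB Mul2=9; issue MUL r3<-Mul2  regs: r0:9,r1:Add1,r2:1,r3:Mul2
  c9: CDB Mul1=45; issue SUB r0<-Add2  regs: r0:Add2,r1:Add1,r2:1,r3:Mul2
  c10: issue MUL r0<-Mul1  regs: r0:Mul1,r1:Add1,r2:1,r3:Mul2
  c11: stall  regs: r0:Mul1,r1:Add1,r2:1,r3:Mul2
  c12: CDB Add1=40; issue ADD r0<-Add1  regs: r0:Add1,r1:40,r2:1,r3:Mul2

STATUS = VALUE 40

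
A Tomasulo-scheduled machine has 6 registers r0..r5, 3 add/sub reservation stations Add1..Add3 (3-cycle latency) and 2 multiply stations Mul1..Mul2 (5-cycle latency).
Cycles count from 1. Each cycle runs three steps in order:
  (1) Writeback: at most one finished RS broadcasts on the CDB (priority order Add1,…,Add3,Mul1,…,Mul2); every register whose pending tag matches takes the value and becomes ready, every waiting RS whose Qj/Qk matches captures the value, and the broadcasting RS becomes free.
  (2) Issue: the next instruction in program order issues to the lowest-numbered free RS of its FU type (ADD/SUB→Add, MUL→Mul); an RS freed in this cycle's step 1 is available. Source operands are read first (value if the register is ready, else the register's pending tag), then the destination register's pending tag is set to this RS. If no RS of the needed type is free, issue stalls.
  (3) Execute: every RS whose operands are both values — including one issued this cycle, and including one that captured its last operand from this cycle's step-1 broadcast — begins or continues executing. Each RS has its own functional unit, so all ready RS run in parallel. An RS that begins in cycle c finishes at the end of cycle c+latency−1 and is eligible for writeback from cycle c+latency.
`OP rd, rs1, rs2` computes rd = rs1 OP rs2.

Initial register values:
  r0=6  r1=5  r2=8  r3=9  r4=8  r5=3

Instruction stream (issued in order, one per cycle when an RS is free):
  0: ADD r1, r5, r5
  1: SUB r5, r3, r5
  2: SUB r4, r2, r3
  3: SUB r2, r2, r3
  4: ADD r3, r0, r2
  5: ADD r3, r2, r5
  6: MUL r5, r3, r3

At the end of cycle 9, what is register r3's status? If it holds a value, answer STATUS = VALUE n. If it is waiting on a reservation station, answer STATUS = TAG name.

cycle 1: issue ADD r1<-Add1 // r0:6,r1:Add1,r2:8,r3:9,r4:8,r5:3
cycle 2: issue SUB r5<-Add2 // r0:6,r1:Add1,r2:8,r3:9,r4:8,r5:Add2
cycle 3: issue SUB r4<-Add3 // r0:6,r1:Add1,r2:8,r3:9,r4:Add3,r5:Add2
cycle 4: CDB Add1=6; issue SUB r2<-Add1 // r0:6,r1:6,r2:Add1,r3:9,r4:Add3,r5:Add2
cycle 5: CDB Add2=6; issue ADD r3<-Add2 // r0:6,r1:6,r2:Add1,r3:Add2,r4:Add3,r5:6
cycle 6: CDB Add3=-1; issue ADD r3<-Add3 // r0:6,r1:6,r2:Add1,r3:Add3,r4:-1,r5:6
cycle 7: CDB Add1=-1; issue MUL r5<-Mul1 // r0:6,r1:6,r2:-1,r3:Add3,r4:-1,r5:Mul1
cycle 8: - // r0:6,r1:6,r2:-1,r3:Add3,r4:-1,r5:Mul1
cycle 9: - // r0:6,r1:6,r2:-1,r3:Add3,r4:-1,r5:Mul1

STATUS = TAG Add3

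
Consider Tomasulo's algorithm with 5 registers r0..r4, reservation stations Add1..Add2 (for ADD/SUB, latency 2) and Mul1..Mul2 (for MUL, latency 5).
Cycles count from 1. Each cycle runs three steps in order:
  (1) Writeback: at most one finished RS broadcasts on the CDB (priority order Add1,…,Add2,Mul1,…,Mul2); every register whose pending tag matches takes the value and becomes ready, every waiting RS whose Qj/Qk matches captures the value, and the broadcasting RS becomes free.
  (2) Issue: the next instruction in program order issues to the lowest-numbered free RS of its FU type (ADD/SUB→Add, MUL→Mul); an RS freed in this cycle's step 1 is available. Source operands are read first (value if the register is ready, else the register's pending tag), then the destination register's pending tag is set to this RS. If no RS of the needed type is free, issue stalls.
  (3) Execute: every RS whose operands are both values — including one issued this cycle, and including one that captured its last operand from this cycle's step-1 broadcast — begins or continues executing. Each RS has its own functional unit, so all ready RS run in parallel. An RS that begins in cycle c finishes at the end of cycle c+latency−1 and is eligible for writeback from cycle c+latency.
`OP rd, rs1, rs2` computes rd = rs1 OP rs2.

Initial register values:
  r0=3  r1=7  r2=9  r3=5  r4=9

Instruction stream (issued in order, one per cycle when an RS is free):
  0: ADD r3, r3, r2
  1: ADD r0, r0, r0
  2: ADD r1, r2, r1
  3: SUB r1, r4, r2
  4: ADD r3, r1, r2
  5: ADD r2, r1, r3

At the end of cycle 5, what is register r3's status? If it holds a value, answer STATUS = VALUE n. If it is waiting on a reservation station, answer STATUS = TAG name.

STATUS = TAG Add1

c1: issue ADD r3<-Add1 | r0:3,r1:7,r2:9,r3:Add1,r4:9
c2: issue ADD r0<-Add2 | r0:Add2,r1:7,r2:9,r3:Add1,r4:9
c3: CDB Add1=14; issue ADD r1<-Add1 | r0:Add2,r1:Add1,r2:9,r3:14,r4:9
c4: CDB Add2=6; issue SUB r1<-Add2 | r0:6,r1:Add2,r2:9,r3:14,r4:9
c5: CDB Add1=16; issue ADD r3<-Add1 | r0:6,r1:Add2,r2:9,r3:Add1,r4:9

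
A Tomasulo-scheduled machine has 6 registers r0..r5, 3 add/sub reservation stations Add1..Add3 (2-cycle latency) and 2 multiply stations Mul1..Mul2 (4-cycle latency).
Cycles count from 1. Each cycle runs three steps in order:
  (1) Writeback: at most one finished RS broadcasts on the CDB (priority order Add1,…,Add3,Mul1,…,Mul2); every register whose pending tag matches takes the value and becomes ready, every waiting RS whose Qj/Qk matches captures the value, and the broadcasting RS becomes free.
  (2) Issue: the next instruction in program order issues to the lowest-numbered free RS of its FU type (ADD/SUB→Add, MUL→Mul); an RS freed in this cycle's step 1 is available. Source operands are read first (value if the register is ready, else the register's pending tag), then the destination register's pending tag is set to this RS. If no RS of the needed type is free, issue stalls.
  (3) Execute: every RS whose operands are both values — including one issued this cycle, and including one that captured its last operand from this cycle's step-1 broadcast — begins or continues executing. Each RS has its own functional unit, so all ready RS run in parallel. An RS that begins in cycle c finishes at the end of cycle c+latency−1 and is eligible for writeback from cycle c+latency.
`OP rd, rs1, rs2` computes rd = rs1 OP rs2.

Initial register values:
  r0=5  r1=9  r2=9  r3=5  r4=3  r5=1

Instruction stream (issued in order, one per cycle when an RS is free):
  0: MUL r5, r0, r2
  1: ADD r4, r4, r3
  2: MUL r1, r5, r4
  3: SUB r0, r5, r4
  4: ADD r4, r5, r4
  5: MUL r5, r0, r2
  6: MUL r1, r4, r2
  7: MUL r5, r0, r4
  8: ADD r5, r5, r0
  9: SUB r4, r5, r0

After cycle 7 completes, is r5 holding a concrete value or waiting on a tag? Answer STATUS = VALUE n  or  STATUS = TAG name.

  c1: issue MUL r5<-Mul1  regs: r0:5,r1:9,r2:9,r3:5,r4:3,r5:Mul1
  c2: issue ADD r4<-Add1  regs: r0:5,r1:9,r2:9,r3:5,r4:Add1,r5:Mul1
  c3: issue MUL r1<-Mul2  regs: r0:5,r1:Mul2,r2:9,r3:5,r4:Add1,r5:Mul1
  c4: CDB Add1=8; issue SUB r0<-Add1  regs: r0:Add1,r1:Mul2,r2:9,r3:5,r4:8,r5:Mul1
  c5: CDB Mul1=45; issue ADD r4<-Add2  regs: r0:Add1,r1:Mul2,r2:9,r3:5,r4:Add2,r5:45
  c6: issue MUL r5<-Mul1  regs: r0:Add1,r1:Mul2,r2:9,r3:5,r4:Add2,r5:Mul1
  c7: CDB Add1=37; stall  regs: r0:37,r1:Mul2,r2:9,r3:5,r4:Add2,r5:Mul1

STATUS = TAG Mul1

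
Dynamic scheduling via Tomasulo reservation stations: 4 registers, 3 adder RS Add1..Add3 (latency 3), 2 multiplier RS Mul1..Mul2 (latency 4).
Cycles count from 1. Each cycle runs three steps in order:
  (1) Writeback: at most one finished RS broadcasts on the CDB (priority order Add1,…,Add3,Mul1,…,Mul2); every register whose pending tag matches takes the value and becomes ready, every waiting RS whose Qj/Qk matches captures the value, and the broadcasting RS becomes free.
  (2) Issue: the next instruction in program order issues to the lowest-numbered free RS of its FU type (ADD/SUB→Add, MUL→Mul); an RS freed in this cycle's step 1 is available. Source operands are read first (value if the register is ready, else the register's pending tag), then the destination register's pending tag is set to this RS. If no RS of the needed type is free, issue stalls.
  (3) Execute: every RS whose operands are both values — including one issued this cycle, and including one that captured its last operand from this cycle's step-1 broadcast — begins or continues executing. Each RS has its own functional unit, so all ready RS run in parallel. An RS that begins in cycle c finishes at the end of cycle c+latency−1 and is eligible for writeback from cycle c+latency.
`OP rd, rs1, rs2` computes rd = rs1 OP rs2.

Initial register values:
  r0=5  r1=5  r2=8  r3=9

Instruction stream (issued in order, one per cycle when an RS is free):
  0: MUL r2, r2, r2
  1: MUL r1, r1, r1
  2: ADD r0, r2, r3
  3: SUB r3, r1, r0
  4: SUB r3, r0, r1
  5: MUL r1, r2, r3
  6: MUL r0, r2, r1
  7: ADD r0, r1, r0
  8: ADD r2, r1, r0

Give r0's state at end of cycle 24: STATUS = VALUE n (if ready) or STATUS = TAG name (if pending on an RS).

STATUS = VALUE 199680

  c1: issue MUL r2<-Mul1  regs: r0:5,r1:5,r2:Mul1,r3:9
  c2: issue MUL r1<-Mul2  regs: r0:5,r1:Mul2,r2:Mul1,r3:9
  c3: issue ADD r0<-Add1  regs: r0:Add1,r1:Mul2,r2:Mul1,r3:9
  c4: issue SUB r3<-Add2  regs: r0:Add1,r1:Mul2,r2:Mul1,r3:Add2
  c5: CDB Mul1=64; issue SUB r3<-Add3  regs: r0:Add1,r1:Mul2,r2:64,r3:Add3
  c6: CDB Mul2=25; issue MUL r1<-Mul1  regs: r0:Add1,r1:Mul1,r2:64,r3:Add3
  c7: issue MUL r0<-Mul2  regs: r0:Mul2,r1:Mul1,r2:64,r3:Add3
  c8: CDB Add1=73; issue ADD r0<-Add1  regs: r0:Add1,r1:Mul1,r2:64,r3:Add3
  c9: stall  regs: r0:Add1,r1:Mul1,r2:64,r3:Add3
  c10: stall  regs: r0:Add1,r1:Mul1,r2:64,r3:Add3
  c11: CDB Add2=-48; issue ADD r2<-Add2  regs: r0:Add1,r1:Mul1,r2:Add2,r3:Add3
  c12: CDB Add3=48  regs: r0:Add1,r1:Mul1,r2:Add2,r3:48
  c13: -  regs: r0:Add1,r1:Mul1,r2:Add2,r3:48
  c14: -  regs: r0:Add1,r1:Mul1,r2:Add2,r3:48
  c15: -  regs: r0:Add1,r1:Mul1,r2:Add2,r3:48
  c16: CDB Mul1=3072  regs: r0:Add1,r1:3072,r2:Add2,r3:48
  c17: -  regs: r0:Add1,r1:3072,r2:Add2,r3:48
  c18: -  regs: r0:Add1,r1:3072,r2:Add2,r3:48
  c19: -  regs: r0:Add1,r1:3072,r2:Add2,r3:48
  c20: CDB Mul2=196608  regs: r0:Add1,r1:3072,r2:Add2,r3:48
  c21: -  regs: r0:Add1,r1:3072,r2:Add2,r3:48
  c22: -  regs: r0:Add1,r1:3072,r2:Add2,r3:48
  c23: CDB Add1=199680  regs: r0:199680,r1:3072,r2:Add2,r3:48
  c24: -  regs: r0:199680,r1:3072,r2:Add2,r3:48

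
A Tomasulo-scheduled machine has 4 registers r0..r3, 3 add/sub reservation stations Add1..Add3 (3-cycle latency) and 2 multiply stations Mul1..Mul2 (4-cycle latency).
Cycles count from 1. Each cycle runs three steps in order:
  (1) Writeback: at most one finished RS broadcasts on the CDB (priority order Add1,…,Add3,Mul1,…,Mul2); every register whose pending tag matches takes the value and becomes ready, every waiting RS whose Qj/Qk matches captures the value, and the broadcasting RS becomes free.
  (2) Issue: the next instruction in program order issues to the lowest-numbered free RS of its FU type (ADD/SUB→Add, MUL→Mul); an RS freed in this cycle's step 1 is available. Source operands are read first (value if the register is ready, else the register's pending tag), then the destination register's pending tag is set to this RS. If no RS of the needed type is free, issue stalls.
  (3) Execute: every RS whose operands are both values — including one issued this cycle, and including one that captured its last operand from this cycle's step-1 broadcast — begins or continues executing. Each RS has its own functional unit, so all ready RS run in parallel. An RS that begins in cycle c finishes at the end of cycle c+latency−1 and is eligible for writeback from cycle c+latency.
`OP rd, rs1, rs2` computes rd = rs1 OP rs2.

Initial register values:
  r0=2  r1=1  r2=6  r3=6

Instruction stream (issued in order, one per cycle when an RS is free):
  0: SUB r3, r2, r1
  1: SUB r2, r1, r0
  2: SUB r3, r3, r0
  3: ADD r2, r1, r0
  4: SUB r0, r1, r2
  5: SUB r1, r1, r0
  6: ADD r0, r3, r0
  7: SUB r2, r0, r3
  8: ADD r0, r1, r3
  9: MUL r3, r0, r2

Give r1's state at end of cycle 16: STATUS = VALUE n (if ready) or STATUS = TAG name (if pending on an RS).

STATUS = VALUE 3

cycle 1: issue SUB r3<-Add1 // r0:2,r1:1,r2:6,r3:Add1
cycle 2: issue SUB r2<-Add2 // r0:2,r1:1,r2:Add2,r3:Add1
cycle 3: issue SUB r3<-Add3 // r0:2,r1:1,r2:Add2,r3:Add3
cycle 4: CDB Add1=5; issue ADD r2<-Add1 // r0:2,r1:1,r2:Add1,r3:Add3
cycle 5: CDB Add2=-1; issue SUB r0<-Add2 // r0:Add2,r1:1,r2:Add1,r3:Add3
cycle 6: stall // r0:Add2,r1:1,r2:Add1,r3:Add3
cycle 7: CDB Add1=3; issue SUB r1<-Add1 // r0:Add2,r1:Add1,r2:3,r3:Add3
cycle 8: CDB Add3=3; issue ADD r0<-Add3 // r0:Add3,r1:Add1,r2:3,r3:3
cycle 9: stall // r0:Add3,r1:Add1,r2:3,r3:3
cycle 10: CDB Add2=-2; issue SUB r2<-Add2 // r0:Add3,r1:Add1,r2:Add2,r3:3
cycle 11: stall // r0:Add3,r1:Add1,r2:Add2,r3:3
cycle 12: stall // r0:Add3,r1:Add1,r2:Add2,r3:3
cycle 13: CDB Add1=3; issue ADD r0<-Add1 // r0:Add1,r1:3,r2:Add2,r3:3
cycle 14: CDB Add3=1; issue MUL r3<-Mul1 // r0:Add1,r1:3,r2:Add2,r3:Mul1
cycle 15: - // r0:Add1,r1:3,r2:Add2,r3:Mul1
cycle 16: CDB Add1=6 // r0:6,r1:3,r2:Add2,r3:Mul1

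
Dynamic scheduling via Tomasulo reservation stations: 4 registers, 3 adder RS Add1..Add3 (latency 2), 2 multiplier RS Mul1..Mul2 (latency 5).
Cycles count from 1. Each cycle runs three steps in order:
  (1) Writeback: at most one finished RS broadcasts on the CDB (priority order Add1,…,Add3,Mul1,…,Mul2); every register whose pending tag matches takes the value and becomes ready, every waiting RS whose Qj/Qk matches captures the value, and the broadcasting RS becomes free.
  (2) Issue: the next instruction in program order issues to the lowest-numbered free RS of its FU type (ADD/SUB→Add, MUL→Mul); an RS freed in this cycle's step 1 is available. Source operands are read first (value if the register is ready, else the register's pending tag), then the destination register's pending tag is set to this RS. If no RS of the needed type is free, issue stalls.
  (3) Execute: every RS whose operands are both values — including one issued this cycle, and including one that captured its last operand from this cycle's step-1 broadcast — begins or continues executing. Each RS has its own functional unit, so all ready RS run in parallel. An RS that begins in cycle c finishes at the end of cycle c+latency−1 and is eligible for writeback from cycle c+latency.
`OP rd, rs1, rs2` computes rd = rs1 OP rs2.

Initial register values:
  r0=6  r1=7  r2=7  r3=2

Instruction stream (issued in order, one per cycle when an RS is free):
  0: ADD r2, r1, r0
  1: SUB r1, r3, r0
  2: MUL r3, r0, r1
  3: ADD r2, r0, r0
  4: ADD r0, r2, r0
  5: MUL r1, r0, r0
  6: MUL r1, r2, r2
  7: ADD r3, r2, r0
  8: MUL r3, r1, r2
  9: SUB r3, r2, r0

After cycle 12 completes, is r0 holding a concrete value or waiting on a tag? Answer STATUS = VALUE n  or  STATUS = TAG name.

STATUS = VALUE 18

  c1: issue ADD r2<-Add1  regs: r0:6,r1:7,r2:Add1,r3:2
  c2: issue SUB r1<-Add2  regs: r0:6,r1:Add2,r2:Add1,r3:2
  c3: CDB Add1=13; issue MUL r3<-Mul1  regs: r0:6,r1:Add2,r2:13,r3:Mul1
  c4: CDB Add2=-4; issue ADD r2<-Add1  regs: r0:6,r1:-4,r2:Add1,r3:Mul1
  c5: issue ADD r0<-Add2  regs: r0:Add2,r1:-4,r2:Add1,r3:Mul1
  c6: CDB Add1=12; issue MUL r1<-Mul2  regs: r0:Add2,r1:Mul2,r2:12,r3:Mul1
  c7: stall  regs: r0:Add2,r1:Mul2,r2:12,r3:Mul1
  c8: CDB Add2=18; stall  regs: r0:18,r1:Mul2,r2:12,r3:Mul1
  c9: CDB Mul1=-24; issue MUL r1<-Mul1  regs: r0:18,r1:Mul1,r2:12,r3:-24
  c10: issue ADD r3<-Add1  regs: r0:18,r1:Mul1,r2:12,r3:Add1
  c11: stall  regs: r0:18,r1:Mul1,r2:12,r3:Add1
  c12: CDB Add1=30; stall  regs: r0:18,r1:Mul1,r2:12,r3:30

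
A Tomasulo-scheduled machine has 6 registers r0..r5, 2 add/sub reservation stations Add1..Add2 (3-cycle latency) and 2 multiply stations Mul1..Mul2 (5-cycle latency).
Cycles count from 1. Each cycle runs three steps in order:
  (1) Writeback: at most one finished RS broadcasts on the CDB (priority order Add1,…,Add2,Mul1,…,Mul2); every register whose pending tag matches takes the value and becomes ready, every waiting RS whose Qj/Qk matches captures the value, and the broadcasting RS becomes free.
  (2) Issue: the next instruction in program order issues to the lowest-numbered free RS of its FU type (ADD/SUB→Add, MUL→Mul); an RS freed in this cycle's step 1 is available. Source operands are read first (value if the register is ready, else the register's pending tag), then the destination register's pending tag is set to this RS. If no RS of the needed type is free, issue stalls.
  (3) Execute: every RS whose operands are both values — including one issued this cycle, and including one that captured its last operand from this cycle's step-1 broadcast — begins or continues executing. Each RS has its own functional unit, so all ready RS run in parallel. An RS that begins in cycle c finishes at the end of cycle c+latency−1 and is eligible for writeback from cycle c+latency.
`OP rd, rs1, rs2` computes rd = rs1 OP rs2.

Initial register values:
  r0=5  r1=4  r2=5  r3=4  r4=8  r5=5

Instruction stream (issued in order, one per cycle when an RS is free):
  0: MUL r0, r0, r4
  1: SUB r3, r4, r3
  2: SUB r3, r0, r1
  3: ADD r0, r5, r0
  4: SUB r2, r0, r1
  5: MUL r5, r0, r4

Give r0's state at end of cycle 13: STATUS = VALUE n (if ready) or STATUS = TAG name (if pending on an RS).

STATUS = VALUE 45

  c1: issue MUL r0<-Mul1  regs: r0:Mul1,r1:4,r2:5,r3:4,r4:8,r5:5
  c2: issue SUB r3<-Add1  regs: r0:Mul1,r1:4,r2:5,r3:Add1,r4:8,r5:5
  c3: issue SUB r3<-Add2  regs: r0:Mul1,r1:4,r2:5,r3:Add2,r4:8,r5:5
  c4: stall  regs: r0:Mul1,r1:4,r2:5,r3:Add2,r4:8,r5:5
  c5: CDB Add1=4; issue ADD r0<-Add1  regs: r0:Add1,r1:4,r2:5,r3:Add2,r4:8,r5:5
  c6: CDB Mul1=40; stall  regs: r0:Add1,r1:4,r2:5,r3:Add2,r4:8,r5:5
  c7: stall  regs: r0:Add1,r1:4,r2:5,r3:Add2,r4:8,r5:5
  c8: stall  regs: r0:Add1,r1:4,r2:5,r3:Add2,r4:8,r5:5
  c9: CDB Add1=45; issue SUB r2<-Add1  regs: r0:45,r1:4,r2:Add1,r3:Add2,r4:8,r5:5
  c10: CDB Add2=36; issue MUL r5<-Mul1  regs: r0:45,r1:4,r2:Add1,r3:36,r4:8,r5:Mul1
  c11: -  regs: r0:45,r1:4,r2:Add1,r3:36,r4:8,r5:Mul1
  c12: CDB Add1=41  regs: r0:45,r1:4,r2:41,r3:36,r4:8,r5:Mul1
  c13: -  regs: r0:45,r1:4,r2:41,r3:36,r4:8,r5:Mul1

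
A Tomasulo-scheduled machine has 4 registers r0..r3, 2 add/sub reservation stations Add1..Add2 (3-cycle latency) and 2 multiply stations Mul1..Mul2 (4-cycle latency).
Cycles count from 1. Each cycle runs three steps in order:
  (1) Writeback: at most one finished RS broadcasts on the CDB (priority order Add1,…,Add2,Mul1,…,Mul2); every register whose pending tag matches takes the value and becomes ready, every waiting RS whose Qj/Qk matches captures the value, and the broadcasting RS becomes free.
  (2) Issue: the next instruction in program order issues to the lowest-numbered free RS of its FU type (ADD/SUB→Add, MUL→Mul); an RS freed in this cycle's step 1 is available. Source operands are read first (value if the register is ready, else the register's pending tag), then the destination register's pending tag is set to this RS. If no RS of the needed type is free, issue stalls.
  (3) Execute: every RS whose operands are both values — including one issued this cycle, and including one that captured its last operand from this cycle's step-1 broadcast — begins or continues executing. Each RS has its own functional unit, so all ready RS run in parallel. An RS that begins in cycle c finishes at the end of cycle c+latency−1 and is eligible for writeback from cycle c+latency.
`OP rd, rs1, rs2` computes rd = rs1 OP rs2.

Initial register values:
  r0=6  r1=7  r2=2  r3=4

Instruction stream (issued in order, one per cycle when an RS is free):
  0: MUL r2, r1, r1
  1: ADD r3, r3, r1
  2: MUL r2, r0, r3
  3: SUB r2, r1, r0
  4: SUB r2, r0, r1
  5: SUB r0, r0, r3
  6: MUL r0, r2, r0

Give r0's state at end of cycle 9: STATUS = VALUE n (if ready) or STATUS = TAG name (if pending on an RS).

STATUS = TAG Mul1

c1: issue MUL r2<-Mul1 | r0:6,r1:7,r2:Mul1,r3:4
c2: issue ADD r3<-Add1 | r0:6,r1:7,r2:Mul1,r3:Add1
c3: issue MUL r2<-Mul2 | r0:6,r1:7,r2:Mul2,r3:Add1
c4: issue SUB r2<-Add2 | r0:6,r1:7,r2:Add2,r3:Add1
c5: CDB Add1=11; issue SUB r2<-Add1 | r0:6,r1:7,r2:Add1,r3:11
c6: CDB Mul1=49; stall | r0:6,r1:7,r2:Add1,r3:11
c7: CDB Add2=1; issue SUB r0<-Add2 | r0:Add2,r1:7,r2:Add1,r3:11
c8: CDB Add1=-1; issue MUL r0<-Mul1 | r0:Mul1,r1:7,r2:-1,r3:11
c9: CDB Mul2=66 | r0:Mul1,r1:7,r2:-1,r3:11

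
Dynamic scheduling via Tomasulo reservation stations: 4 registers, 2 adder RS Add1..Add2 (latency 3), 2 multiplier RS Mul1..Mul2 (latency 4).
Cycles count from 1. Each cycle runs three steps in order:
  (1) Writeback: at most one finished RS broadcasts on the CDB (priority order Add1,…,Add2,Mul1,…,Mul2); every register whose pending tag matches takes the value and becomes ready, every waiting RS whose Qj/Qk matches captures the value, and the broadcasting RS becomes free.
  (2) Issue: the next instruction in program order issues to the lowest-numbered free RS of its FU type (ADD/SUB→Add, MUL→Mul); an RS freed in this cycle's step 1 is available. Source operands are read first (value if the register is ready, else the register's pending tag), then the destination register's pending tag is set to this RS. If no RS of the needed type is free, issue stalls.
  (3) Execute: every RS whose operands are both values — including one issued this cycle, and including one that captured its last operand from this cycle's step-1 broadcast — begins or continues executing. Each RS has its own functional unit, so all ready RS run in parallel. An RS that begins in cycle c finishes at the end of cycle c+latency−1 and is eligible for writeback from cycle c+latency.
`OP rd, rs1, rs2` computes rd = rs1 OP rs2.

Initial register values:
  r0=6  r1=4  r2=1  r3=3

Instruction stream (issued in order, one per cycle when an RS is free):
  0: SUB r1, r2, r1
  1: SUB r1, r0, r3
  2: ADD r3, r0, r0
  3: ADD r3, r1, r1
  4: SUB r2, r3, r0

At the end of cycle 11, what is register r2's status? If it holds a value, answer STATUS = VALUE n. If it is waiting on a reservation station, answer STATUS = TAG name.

STATUS = VALUE 0

cycle 1: issue SUB r1<-Add1 // r0:6,r1:Add1,r2:1,r3:3
cycle 2: issue SUB r1<-Add2 // r0:6,r1:Add2,r2:1,r3:3
cycle 3: stall // r0:6,r1:Add2,r2:1,r3:3
cycle 4: CDB Add1=-3; issue ADD r3<-Add1 // r0:6,r1:Add2,r2:1,r3:Add1
cycle 5: CDB Add2=3; issue ADD r3<-Add2 // r0:6,r1:3,r2:1,r3:Add2
cycle 6: stall // r0:6,r1:3,r2:1,r3:Add2
cycle 7: CDB Add1=12; issue SUB r2<-Add1 // r0:6,r1:3,r2:Add1,r3:Add2
cycle 8: CDB Add2=6 // r0:6,r1:3,r2:Add1,r3:6
cycle 9: - // r0:6,r1:3,r2:Add1,r3:6
cycle 10: - // r0:6,r1:3,r2:Add1,r3:6
cycle 11: CDB Add1=0 // r0:6,r1:3,r2:0,r3:6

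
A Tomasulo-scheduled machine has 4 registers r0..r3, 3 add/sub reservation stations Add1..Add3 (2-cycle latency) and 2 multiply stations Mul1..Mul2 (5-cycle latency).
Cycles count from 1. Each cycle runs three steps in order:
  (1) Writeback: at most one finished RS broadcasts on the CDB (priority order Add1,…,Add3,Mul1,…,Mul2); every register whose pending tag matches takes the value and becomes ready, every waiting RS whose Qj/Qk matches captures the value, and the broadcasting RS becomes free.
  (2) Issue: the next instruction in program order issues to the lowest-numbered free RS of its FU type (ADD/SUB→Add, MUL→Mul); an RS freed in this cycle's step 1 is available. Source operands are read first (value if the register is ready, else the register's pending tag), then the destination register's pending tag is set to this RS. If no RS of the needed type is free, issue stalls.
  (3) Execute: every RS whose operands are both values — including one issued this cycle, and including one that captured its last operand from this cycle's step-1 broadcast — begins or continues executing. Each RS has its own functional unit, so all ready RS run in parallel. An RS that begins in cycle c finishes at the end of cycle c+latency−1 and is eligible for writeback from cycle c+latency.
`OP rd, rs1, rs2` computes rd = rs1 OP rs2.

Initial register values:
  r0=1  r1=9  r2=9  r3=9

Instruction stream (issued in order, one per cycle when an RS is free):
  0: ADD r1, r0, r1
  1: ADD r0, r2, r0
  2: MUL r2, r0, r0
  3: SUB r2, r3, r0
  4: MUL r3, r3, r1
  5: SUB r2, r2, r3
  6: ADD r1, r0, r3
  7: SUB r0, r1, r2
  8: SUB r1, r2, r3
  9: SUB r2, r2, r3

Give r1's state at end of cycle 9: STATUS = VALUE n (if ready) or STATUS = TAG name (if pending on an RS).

  c1: issue ADD r1<-Add1  regs: r0:1,r1:Add1,r2:9,r3:9
  c2: issue ADD r0<-Add2  regs: r0:Add2,r1:Add1,r2:9,r3:9
  c3: CDB Add1=10; issue MUL r2<-Mul1  regs: r0:Add2,r1:10,r2:Mul1,r3:9
  c4: CDB Add2=10; issue SUB r2<-Add1  regs: r0:10,r1:10,r2:Add1,r3:9
  c5: issue MUL r3<-Mul2  regs: r0:10,r1:10,r2:Add1,r3:Mul2
  c6: CDB Add1=-1; issue SUB r2<-Add1  regs: r0:10,r1:10,r2:Add1,r3:Mul2
  c7: issue ADD r1<-Add2  regs: r0:10,r1:Add2,r2:Add1,r3:Mul2
  c8: issue SUB r0<-Add3  regs: r0:Add3,r1:Add2,r2:Add1,r3:Mul2
  c9: CDB Mul1=100; stall  regs: r0:Add3,r1:Add2,r2:Add1,r3:Mul2

STATUS = TAG Add2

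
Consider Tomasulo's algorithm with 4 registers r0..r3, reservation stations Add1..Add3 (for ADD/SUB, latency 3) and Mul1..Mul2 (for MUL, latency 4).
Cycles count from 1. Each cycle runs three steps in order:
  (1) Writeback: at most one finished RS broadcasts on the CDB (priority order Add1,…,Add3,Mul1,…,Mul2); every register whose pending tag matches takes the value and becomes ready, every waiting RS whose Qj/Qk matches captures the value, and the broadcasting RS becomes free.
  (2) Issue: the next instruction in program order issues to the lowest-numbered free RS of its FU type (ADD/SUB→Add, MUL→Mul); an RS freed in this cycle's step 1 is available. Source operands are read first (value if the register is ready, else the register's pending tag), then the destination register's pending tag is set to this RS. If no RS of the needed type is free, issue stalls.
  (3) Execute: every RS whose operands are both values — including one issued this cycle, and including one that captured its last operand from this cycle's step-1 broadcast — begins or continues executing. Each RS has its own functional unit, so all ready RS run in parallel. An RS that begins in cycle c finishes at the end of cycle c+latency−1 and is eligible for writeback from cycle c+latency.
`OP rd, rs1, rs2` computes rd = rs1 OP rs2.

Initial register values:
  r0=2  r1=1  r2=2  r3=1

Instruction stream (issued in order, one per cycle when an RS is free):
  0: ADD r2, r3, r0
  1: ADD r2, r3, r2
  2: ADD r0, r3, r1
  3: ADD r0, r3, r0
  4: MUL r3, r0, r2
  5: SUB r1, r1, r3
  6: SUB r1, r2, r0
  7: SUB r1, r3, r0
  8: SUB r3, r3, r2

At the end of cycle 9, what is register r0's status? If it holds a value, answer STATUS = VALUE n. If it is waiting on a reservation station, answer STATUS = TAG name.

  c1: issue ADD r2<-Add1  regs: r0:2,r1:1,r2:Add1,r3:1
  c2: issue ADD r2<-Add2  regs: r0:2,r1:1,r2:Add2,r3:1
  c3: issue ADD r0<-Add3  regs: r0:Add3,r1:1,r2:Add2,r3:1
  c4: CDB Add1=3; issue ADD r0<-Add1  regs: r0:Add1,r1:1,r2:Add2,r3:1
  c5: issue MUL r3<-Mul1  regs: r0:Add1,r1:1,r2:Add2,r3:Mul1
  c6: CDB Add3=2; issue SUB r1<-Add3  regs: r0:Add1,r1:Add3,r2:Add2,r3:Mul1
  c7: CDB Add2=4; issue SUB r1<-Add2  regs: r0:Add1,r1:Add2,r2:4,r3:Mul1
  c8: stall  regs: r0:Add1,r1:Add2,r2:4,r3:Mul1
  c9: CDB Add1=3; issue SUB r1<-Add1  regs: r0:3,r1:Add1,r2:4,r3:Mul1

STATUS = VALUE 3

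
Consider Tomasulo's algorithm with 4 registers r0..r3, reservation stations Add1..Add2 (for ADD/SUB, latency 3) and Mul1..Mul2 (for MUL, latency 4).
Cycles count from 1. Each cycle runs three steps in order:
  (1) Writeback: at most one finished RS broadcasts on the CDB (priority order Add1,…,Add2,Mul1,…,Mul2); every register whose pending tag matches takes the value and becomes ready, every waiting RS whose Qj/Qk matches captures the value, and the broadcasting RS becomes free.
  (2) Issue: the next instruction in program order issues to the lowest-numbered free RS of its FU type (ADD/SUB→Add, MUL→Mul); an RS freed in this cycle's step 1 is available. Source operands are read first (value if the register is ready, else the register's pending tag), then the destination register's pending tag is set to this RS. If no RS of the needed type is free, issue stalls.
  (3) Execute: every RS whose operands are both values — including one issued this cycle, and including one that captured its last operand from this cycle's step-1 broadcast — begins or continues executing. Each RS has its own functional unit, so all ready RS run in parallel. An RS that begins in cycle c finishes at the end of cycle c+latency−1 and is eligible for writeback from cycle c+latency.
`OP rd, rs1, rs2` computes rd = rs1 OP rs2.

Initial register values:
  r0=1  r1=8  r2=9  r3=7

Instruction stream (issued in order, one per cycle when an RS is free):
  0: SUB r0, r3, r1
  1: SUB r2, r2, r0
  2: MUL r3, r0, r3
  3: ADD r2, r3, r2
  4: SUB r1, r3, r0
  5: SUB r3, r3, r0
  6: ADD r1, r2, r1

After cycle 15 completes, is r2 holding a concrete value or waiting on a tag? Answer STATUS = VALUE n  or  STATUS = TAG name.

c1: issue SUB r0<-Add1 | r0:Add1,r1:8,r2:9,r3:7
c2: issue SUB r2<-Add2 | r0:Add1,r1:8,r2:Add2,r3:7
c3: issue MUL r3<-Mul1 | r0:Add1,r1:8,r2:Add2,r3:Mul1
c4: CDB Add1=-1; issue ADD r2<-Add1 | r0:-1,r1:8,r2:Add1,r3:Mul1
c5: stall | r0:-1,r1:8,r2:Add1,r3:Mul1
c6: stall | r0:-1,r1:8,r2:Add1,r3:Mul1
c7: CDB Add2=10; issue SUB r1<-Add2 | r0:-1,r1:Add2,r2:Add1,r3:Mul1
c8: CDB Mul1=-7; stall | r0:-1,r1:Add2,r2:Add1,r3:-7
c9: stall | r0:-1,r1:Add2,r2:Add1,r3:-7
c10: stall | r0:-1,r1:Add2,r2:Add1,r3:-7
c11: CDB Add1=3; issue SUB r3<-Add1 | r0:-1,r1:Add2,r2:3,r3:Add1
c12: CDB Add2=-6; issue ADD r1<-Add2 | r0:-1,r1:Add2,r2:3,r3:Add1
c13: - | r0:-1,r1:Add2,r2:3,r3:Add1
c14: CDB Add1=-6 | r0:-1,r1:Add2,r2:3,r3:-6
c15: CDB Add2=-3 | r0:-1,r1:-3,r2:3,r3:-6

STATUS = VALUE 3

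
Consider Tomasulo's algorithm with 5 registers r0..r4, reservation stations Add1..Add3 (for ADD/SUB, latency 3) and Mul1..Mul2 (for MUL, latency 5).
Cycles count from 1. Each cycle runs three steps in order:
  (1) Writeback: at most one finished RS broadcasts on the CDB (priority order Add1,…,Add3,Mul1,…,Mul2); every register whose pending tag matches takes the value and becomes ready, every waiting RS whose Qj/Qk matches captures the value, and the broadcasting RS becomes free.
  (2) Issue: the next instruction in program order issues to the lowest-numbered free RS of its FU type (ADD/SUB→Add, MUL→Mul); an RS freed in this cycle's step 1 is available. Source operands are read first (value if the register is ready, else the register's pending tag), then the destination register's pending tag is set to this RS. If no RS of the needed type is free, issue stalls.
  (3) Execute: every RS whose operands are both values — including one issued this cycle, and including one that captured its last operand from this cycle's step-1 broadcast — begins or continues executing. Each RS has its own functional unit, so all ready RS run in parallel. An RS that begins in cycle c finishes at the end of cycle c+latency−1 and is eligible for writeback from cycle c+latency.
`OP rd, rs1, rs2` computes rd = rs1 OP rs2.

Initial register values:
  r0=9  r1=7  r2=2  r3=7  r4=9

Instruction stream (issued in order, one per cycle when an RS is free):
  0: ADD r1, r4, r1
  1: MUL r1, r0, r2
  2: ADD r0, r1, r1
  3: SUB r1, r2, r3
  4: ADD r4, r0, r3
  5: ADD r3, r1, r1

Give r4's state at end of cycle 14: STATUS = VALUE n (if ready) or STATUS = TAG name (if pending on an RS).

cycle 1: issue ADD r1<-Add1 // r0:9,r1:Add1,r2:2,r3:7,r4:9
cycle 2: issue MUL r1<-Mul1 // r0:9,r1:Mul1,r2:2,r3:7,r4:9
cycle 3: issue ADD r0<-Add2 // r0:Add2,r1:Mul1,r2:2,r3:7,r4:9
cycle 4: CDB Add1=16; issue SUB r1<-Add1 // r0:Add2,r1:Add1,r2:2,r3:7,r4:9
cycle 5: issue ADD r4<-Add3 // r0:Add2,r1:Add1,r2:2,r3:7,r4:Add3
cycle 6: stall // r0:Add2,r1:Add1,r2:2,r3:7,r4:Add3
cycle 7: CDB Add1=-5; issue ADD r3<-Add1 // r0:Add2,r1:-5,r2:2,r3:Add1,r4:Add3
cycle 8: CDB Mul1=18 // r0:Add2,r1:-5,r2:2,r3:Add1,r4:Add3
cycle 9: - // r0:Add2,r1:-5,r2:2,r3:Add1,r4:Add3
cycle 10: CDB Add1=-10 // r0:Add2,r1:-5,r2:2,r3:-10,r4:Add3
cycle 11: CDB Add2=36 // r0:36,r1:-5,r2:2,r3:-10,r4:Add3
cycle 12: - // r0:36,r1:-5,r2:2,r3:-10,r4:Add3
cycle 13: - // r0:36,r1:-5,r2:2,r3:-10,r4:Add3
cycle 14: CDB Add3=43 // r0:36,r1:-5,r2:2,r3:-10,r4:43

STATUS = VALUE 43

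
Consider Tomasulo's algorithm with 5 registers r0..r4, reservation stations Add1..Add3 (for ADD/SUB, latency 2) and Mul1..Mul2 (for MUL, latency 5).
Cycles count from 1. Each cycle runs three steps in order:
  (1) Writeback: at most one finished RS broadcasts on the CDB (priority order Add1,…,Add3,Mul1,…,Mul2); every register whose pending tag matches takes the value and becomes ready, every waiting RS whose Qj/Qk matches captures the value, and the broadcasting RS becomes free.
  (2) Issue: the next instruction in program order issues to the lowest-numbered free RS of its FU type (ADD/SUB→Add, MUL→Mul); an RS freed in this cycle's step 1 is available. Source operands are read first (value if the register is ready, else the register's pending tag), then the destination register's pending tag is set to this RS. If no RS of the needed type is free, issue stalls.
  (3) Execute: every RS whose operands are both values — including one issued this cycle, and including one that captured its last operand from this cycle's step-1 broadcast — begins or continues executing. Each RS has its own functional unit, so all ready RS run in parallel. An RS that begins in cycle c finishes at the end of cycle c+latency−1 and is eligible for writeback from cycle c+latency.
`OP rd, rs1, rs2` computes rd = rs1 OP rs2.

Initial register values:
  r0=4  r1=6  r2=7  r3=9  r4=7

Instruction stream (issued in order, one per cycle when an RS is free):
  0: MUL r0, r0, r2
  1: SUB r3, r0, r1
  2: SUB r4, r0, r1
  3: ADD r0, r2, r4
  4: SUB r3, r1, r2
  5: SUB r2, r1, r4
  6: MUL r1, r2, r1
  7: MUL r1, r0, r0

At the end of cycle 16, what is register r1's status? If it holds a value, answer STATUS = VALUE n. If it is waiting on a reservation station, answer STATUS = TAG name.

  c1: issue MUL r0<-Mul1  regs: r0:Mul1,r1:6,r2:7,r3:9,r4:7
  c2: issue SUB r3<-Add1  regs: r0:Mul1,r1:6,r2:7,r3:Add1,r4:7
  c3: issue SUB r4<-Add2  regs: r0:Mul1,r1:6,r2:7,r3:Add1,r4:Add2
  c4: issue ADD r0<-Add3  regs: r0:Add3,r1:6,r2:7,r3:Add1,r4:Add2
  c5: stall  regs: r0:Add3,r1:6,r2:7,r3:Add1,r4:Add2
  c6: CDB Mul1=28; stall  regs: r0:Add3,r1:6,r2:7,r3:Add1,r4:Add2
  c7: stall  regs: r0:Add3,r1:6,r2:7,r3:Add1,r4:Add2
  c8: CDB Add1=22; issue SUB r3<-Add1  regs: r0:Add3,r1:6,r2:7,r3:Add1,r4:Add2
  c9: CDB Add2=22; issue SUB r2<-Add2  regs: r0:Add3,r1:6,r2:Add2,r3:Add1,r4:22
  c10: CDB Add1=-1; issue MUL r1<-Mul1  regs: r0:Add3,r1:Mul1,r2:Add2,r3:-1,r4:22
  c11: CDB Add2=-16; issue MUL r1<-Mul2  regs: r0:Add3,r1:Mul2,r2:-16,r3:-1,r4:22
  c12: CDB Add3=29  regs: r0:29,r1:Mul2,r2:-16,r3:-1,r4:22
  c13: -  regs: r0:29,r1:Mul2,r2:-16,r3:-1,r4:22
  c14: -  regs: r0:29,r1:Mul2,r2:-16,r3:-1,r4:22
  c15: -  regs: r0:29,r1:Mul2,r2:-16,r3:-1,r4:22
  c16: CDB Mul1=-96  regs: r0:29,r1:Mul2,r2:-16,r3:-1,r4:22

STATUS = TAG Mul2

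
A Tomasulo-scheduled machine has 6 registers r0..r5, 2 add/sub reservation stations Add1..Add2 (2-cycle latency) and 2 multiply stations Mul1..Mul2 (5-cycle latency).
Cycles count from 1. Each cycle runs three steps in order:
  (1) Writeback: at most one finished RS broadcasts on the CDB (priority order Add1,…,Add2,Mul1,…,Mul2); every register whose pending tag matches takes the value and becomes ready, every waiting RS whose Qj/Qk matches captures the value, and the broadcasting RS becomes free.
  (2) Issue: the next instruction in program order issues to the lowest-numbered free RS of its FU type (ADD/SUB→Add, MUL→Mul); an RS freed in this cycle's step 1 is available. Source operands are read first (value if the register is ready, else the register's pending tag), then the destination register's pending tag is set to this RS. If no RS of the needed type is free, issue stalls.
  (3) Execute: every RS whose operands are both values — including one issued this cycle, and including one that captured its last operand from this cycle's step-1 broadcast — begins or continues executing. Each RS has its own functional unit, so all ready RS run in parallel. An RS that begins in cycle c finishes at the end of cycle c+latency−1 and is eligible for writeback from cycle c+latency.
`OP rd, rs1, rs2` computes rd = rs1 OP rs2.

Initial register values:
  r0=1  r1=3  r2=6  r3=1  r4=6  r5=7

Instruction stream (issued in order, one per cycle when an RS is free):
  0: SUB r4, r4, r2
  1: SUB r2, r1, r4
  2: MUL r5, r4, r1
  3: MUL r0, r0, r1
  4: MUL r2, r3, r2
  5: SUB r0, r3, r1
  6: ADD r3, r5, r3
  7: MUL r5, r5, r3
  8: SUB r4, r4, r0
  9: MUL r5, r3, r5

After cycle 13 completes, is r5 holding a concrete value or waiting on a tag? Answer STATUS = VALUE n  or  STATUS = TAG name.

cycle 1: issue SUB r4<-Add1 // r0:1,r1:3,r2:6,r3:1,r4:Add1,r5:7
cycle 2: issue SUB r2<-Add2 // r0:1,r1:3,r2:Add2,r3:1,r4:Add1,r5:7
cycle 3: CDB Add1=0; issue MUL r5<-Mul1 // r0:1,r1:3,r2:Add2,r3:1,r4:0,r5:Mul1
cycle 4: issue MUL r0<-Mul2 // r0:Mul2,r1:3,r2:Add2,r3:1,r4:0,r5:Mul1
cycle 5: CDB Add2=3; stall // r0:Mul2,r1:3,r2:3,r3:1,r4:0,r5:Mul1
cycle 6: stall // r0:Mul2,r1:3,r2:3,r3:1,r4:0,r5:Mul1
cycle 7: stall // r0:Mul2,r1:3,r2:3,r3:1,r4:0,r5:Mul1
cycle 8: CDB Mul1=0; issue MUL r2<-Mul1 // r0:Mul2,r1:3,r2:Mul1,r3:1,r4:0,r5:0
cycle 9: CDB Mul2=3; issue SUB r0<-Add1 // r0:Add1,r1:3,r2:Mul1,r3:1,r4:0,r5:0
cycle 10: issue ADD r3<-Add2 // r0:Add1,r1:3,r2:Mul1,r3:Add2,r4:0,r5:0
cycle 11: CDB Add1=-2; issue MUL r5<-Mul2 // r0:-2,r1:3,r2:Mul1,r3:Add2,r4:0,r5:Mul2
cycle 12: CDB Add2=1; issue SUB r4<-Add1 // r0:-2,r1:3,r2:Mul1,r3:1,r4:Add1,r5:Mul2
cycle 13: CDB Mul1=3; issue MUL r5<-Mul1 // r0:-2,r1:3,r2:3,r3:1,r4:Add1,r5:Mul1

STATUS = TAG Mul1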